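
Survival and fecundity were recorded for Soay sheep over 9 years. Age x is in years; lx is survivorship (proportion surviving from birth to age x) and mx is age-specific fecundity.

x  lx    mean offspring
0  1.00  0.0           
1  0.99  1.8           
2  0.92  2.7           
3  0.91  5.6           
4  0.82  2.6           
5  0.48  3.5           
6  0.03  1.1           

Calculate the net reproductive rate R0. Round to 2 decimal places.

lx·mx by age: 0, 1.782, 2.484, 5.096, 2.132, 1.68, 0.033
R0 = Σ lx·mx = 13.207 → 13.21

13.21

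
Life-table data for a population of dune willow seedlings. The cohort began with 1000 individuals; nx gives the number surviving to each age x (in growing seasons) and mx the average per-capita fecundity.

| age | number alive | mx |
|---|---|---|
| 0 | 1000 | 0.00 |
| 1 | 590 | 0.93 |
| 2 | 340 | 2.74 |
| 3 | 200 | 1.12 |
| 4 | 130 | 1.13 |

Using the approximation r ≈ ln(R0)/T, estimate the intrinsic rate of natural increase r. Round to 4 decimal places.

lx = nx/n0 = nx/1000: 1, 0.59, 0.34, 0.2, 0.13
R0 = Σ lx·mx = 0 + 0.5487 + 0.9316 + 0.224 + 0.1469 = 1.8512
Σ x·lx·mx = 3.6715; T = 3.6715/1.8512 = 1.98331…
r ≈ ln(R0)/T = ln(1.8512)/1.98331… = 0.310509… → 0.3105

0.3105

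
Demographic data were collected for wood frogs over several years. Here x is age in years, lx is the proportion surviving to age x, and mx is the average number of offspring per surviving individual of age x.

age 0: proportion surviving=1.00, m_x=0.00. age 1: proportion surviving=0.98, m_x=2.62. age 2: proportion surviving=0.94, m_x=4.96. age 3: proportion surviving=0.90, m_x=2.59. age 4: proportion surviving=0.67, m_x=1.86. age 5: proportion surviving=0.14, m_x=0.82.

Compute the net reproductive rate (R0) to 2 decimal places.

lx·mx by age: 0, 2.5676, 4.6624, 2.331, 1.2462, 0.1148
R0 = Σ lx·mx = 10.922 → 10.92

10.92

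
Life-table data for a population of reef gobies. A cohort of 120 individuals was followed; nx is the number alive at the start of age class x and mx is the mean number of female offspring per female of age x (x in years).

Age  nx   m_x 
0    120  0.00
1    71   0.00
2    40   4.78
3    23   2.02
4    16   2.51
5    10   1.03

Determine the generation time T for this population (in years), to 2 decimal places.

2.55

lx = nx/n0 = nx/120: 1, 0.59167…, 0.33333…, 0.19167…, 0.13333…, 0.08333…
lx·mx: 0, 0, 1.593333…, 0.387167…, 0.334667…, 0.085833… → R0 = 2.401…
x·lx·mx: 0, 0, 3.186667…, 1.1615…, 1.338667…, 0.429167… → Σ = 6.116…
T = 6.116… / 2.401… = 2.547272… → 2.55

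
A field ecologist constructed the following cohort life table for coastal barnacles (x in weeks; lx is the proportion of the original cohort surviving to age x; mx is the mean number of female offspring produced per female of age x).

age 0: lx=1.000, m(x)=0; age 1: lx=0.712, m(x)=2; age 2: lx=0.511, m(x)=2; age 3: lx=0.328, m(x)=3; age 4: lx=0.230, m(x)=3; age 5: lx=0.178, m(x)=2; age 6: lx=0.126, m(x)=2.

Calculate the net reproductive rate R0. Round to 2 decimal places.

lx·mx by age: 0, 1.424, 1.022, 0.984, 0.69, 0.356, 0.252
R0 = Σ lx·mx = 4.728 → 4.73

4.73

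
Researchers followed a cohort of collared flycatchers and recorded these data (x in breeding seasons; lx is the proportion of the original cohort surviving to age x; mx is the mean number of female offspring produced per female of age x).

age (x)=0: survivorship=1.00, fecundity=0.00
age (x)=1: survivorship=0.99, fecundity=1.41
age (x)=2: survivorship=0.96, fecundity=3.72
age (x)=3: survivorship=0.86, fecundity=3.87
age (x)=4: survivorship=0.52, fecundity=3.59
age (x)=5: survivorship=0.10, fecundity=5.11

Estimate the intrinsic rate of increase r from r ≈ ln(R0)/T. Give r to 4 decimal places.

0.8853

R0 = Σ lx·mx = 0 + 1.3959 + 3.5712 + 3.3282 + 1.8668 + 0.511 = 10.6731
Σ x·lx·mx = 28.5451; T = 28.5451/10.6731 = 2.67449…
r ≈ ln(R0)/T = ln(10.6731)/2.67449… = 0.8853… → 0.8853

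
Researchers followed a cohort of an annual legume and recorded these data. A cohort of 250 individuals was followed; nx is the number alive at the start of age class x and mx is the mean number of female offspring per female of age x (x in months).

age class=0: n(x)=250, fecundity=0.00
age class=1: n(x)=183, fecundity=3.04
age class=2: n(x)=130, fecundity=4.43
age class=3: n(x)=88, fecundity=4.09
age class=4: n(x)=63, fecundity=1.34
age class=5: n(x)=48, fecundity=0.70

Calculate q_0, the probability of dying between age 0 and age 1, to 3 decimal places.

lx = nx/n0 = nx/250: 1, 0.732, 0.52, 0.352, 0.252, 0.192
q_0 = (l_0 − l_1) / l_0 = (1 − 0.732) / 1
     = 0.268 / 1 = 0.268 → 0.268

0.268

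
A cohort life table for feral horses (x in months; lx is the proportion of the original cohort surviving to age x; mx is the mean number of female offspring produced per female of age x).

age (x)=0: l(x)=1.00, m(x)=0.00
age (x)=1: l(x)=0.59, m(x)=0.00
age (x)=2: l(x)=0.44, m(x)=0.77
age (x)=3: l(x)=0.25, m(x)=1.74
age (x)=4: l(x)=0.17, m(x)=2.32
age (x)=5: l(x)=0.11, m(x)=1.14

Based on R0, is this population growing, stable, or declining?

growing

R0 = Σ lx·mx = 0 + 0 + 0.3388 + 0.435 + 0.3944 + 0.1254 = 1.2936
R0 > 1, so the population is growing.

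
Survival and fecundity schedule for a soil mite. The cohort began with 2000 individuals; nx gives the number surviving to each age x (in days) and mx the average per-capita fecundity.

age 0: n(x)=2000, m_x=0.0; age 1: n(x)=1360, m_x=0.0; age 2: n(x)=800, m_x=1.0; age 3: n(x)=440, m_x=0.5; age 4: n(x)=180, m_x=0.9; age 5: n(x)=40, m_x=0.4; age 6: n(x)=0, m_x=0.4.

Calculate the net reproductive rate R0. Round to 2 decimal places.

0.60

lx = nx/n0 = nx/2000: 1, 0.68, 0.4, 0.22, 0.09, 0.02, 0
lx·mx by age: 0, 0, 0.4, 0.11, 0.081, 0.008, 0
R0 = Σ lx·mx = 0.599 → 0.60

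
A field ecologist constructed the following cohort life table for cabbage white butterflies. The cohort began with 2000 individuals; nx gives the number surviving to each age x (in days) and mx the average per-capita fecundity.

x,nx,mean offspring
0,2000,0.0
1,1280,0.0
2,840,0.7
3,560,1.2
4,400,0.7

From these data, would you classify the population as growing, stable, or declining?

declining

lx = nx/n0 = nx/2000: 1, 0.64, 0.42, 0.28, 0.2
R0 = Σ lx·mx = 0 + 0 + 0.294 + 0.336 + 0.14 = 0.77
R0 < 1, so the population is declining.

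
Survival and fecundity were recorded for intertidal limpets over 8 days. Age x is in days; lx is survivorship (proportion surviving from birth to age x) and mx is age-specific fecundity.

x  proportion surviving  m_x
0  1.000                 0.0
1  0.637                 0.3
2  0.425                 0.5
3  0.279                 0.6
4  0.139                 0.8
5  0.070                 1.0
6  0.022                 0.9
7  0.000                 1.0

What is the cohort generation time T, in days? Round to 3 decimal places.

lx·mx: 0, 0.1911, 0.2125, 0.1674, 0.1112, 0.07, 0.0198, 0 → R0 = 0.772
x·lx·mx: 0, 0.1911, 0.425, 0.5022, 0.4448, 0.35, 0.1188, 0 → Σ = 2.0319
T = 2.0319 / 0.772 = 2.631995… → 2.632

2.632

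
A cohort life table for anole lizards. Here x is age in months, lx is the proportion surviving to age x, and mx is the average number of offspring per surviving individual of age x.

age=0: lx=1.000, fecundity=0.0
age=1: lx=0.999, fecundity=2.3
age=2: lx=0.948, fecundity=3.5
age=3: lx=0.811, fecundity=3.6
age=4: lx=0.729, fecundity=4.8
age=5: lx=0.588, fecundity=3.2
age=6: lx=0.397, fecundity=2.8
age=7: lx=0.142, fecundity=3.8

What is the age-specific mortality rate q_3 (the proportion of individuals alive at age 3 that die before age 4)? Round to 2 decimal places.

0.10

q_3 = (l_3 − l_4) / l_3 = (0.811 − 0.729) / 0.811
     = 0.082 / 0.811 = 0.10111… → 0.10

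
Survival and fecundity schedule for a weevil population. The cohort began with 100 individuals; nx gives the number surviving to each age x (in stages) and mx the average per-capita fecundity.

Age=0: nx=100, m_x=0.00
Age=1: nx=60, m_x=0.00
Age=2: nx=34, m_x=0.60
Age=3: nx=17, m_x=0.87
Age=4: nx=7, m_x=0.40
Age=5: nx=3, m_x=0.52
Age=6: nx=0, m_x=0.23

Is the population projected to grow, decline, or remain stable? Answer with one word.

declining

lx = nx/n0 = nx/100: 1, 0.6, 0.34, 0.17, 0.07, 0.03, 0
R0 = Σ lx·mx = 0 + 0 + 0.204 + 0.1479 + 0.028 + 0.0156 + 0 = 0.3955
R0 < 1, so the population is declining.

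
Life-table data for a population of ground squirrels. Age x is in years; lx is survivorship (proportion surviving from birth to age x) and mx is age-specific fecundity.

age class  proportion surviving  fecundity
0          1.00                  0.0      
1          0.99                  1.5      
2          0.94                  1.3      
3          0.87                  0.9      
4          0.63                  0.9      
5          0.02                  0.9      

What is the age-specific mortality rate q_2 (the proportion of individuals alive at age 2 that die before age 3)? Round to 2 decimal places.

q_2 = (l_2 − l_3) / l_2 = (0.94 − 0.87) / 0.94
     = 0.07 / 0.94 = 0.074468… → 0.07

0.07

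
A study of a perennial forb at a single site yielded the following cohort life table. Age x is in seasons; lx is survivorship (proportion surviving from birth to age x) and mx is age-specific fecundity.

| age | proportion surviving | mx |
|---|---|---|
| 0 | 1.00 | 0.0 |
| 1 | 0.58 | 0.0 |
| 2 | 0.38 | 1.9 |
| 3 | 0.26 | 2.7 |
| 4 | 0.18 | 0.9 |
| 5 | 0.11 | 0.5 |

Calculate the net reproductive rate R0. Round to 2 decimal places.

1.64

lx·mx by age: 0, 0, 0.722, 0.702, 0.162, 0.055
R0 = Σ lx·mx = 1.641 → 1.64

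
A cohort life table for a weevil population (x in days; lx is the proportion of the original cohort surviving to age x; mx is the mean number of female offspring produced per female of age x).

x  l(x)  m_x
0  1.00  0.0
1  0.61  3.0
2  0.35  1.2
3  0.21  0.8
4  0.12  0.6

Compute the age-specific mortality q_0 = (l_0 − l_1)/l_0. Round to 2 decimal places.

0.39

q_0 = (l_0 − l_1) / l_0 = (1 − 0.61) / 1
     = 0.39 / 1 = 0.39 → 0.39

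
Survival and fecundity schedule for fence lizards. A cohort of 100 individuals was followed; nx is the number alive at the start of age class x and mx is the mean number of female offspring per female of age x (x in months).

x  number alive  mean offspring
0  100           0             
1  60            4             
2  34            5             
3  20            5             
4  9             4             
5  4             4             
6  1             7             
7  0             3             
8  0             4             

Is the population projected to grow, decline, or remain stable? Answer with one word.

growing

lx = nx/n0 = nx/100: 1, 0.6, 0.34, 0.2, 0.09, 0.04, 0.01, 0, 0
R0 = Σ lx·mx = 0 + 2.4 + 1.7 + 1 + 0.36 + 0.16 + 0.07 + 0 + 0 = 5.69
R0 > 1, so the population is growing.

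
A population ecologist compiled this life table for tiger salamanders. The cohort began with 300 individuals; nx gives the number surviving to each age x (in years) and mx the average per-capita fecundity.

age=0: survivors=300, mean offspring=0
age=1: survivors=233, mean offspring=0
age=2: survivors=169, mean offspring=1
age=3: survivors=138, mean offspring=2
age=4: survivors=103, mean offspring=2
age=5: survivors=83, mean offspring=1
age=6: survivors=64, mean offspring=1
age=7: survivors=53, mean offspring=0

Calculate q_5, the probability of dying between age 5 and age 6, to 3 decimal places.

lx = nx/n0 = nx/300: 1, 0.77667…, 0.56333…, 0.46, 0.34333…, 0.27667…, 0.21333…, 0.17667…
q_5 = (l_5 − l_6) / l_5 = (0.276667… − 0.213333…) / 0.276667…
     = 0.063333… / 0.276667… = 0.228916… → 0.229

0.229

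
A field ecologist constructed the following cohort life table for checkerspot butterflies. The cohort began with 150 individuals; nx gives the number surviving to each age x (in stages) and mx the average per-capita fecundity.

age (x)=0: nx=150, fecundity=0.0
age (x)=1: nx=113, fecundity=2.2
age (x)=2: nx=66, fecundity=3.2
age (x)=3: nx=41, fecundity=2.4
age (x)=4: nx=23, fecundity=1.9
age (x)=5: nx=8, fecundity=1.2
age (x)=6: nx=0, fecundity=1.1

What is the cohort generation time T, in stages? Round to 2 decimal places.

1.94

lx = nx/n0 = nx/150: 1, 0.75333…, 0.44, 0.27333…, 0.15333…, 0.05333…, 0
lx·mx: 0, 1.657333…, 1.408, 0.656…, 0.291333…, 0.064…, 0 → R0 = 4.076667…
x·lx·mx: 0, 1.657333…, 2.816, 1.968…, 1.165333…, 0.32…, 0 → Σ = 7.926667…
T = 7.926667… / 4.076667… = 1.944399… → 1.94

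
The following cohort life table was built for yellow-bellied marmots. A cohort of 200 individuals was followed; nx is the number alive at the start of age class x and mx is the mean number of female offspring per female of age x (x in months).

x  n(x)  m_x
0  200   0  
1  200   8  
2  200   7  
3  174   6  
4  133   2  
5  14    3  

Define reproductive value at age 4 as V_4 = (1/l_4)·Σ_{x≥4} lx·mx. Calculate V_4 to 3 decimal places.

lx = nx/n0 = nx/200: 1, 1, 1, 0.87, 0.665, 0.07
lx·mx for x ≥ 4: 1.33, 0.21 → sum = 1.54
V_4 = 1.54 / l_4 = 1.54 / 0.665 = 2.315789… → 2.316

2.316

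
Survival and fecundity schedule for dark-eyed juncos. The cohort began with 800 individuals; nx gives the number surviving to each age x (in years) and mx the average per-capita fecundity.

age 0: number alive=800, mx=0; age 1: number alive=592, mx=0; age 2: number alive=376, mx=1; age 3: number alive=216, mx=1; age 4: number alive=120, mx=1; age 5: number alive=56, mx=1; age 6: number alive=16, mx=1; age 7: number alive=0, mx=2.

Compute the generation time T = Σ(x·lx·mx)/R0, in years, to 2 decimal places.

2.88

lx = nx/n0 = nx/800: 1, 0.74, 0.47, 0.27, 0.15, 0.07, 0.02, 0
lx·mx: 0, 0, 0.47, 0.27, 0.15, 0.07, 0.02, 0 → R0 = 0.98
x·lx·mx: 0, 0, 0.94, 0.81, 0.6, 0.35, 0.12, 0 → Σ = 2.82
T = 2.82 / 0.98 = 2.877551… → 2.88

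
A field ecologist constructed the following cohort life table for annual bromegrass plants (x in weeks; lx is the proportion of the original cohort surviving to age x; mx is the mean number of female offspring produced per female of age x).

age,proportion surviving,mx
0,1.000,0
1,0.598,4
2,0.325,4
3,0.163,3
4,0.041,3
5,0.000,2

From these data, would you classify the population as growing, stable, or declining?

R0 = Σ lx·mx = 0 + 2.392 + 1.3 + 0.489 + 0.123 + 0 = 4.304
R0 > 1, so the population is growing.

growing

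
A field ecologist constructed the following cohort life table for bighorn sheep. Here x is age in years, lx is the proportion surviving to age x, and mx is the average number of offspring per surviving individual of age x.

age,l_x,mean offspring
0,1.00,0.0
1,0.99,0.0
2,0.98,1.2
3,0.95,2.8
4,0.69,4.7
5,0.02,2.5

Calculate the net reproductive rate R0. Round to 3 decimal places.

lx·mx by age: 0, 0, 1.176, 2.66, 3.243, 0.05
R0 = Σ lx·mx = 7.129 → 7.129

7.129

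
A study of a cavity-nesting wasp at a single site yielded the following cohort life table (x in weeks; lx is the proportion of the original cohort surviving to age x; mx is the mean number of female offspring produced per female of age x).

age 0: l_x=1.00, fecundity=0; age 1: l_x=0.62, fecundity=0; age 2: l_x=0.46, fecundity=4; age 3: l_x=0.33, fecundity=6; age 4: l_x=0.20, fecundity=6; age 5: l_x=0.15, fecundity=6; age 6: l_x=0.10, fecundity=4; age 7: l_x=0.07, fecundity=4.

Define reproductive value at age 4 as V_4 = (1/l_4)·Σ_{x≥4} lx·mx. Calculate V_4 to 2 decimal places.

lx·mx for x ≥ 4: 1.2, 0.9, 0.4, 0.28 → sum = 2.78
V_4 = 2.78 / l_4 = 2.78 / 0.2 = 13.9 → 13.90

13.90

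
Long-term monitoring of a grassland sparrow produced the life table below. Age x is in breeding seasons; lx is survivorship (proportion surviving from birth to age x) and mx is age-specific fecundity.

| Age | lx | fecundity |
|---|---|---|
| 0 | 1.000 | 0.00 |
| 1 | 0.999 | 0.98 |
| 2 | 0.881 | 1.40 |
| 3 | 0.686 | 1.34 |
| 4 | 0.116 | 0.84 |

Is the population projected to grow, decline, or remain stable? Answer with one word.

R0 = Σ lx·mx = 0 + 0.97902 + 1.2334 + 0.91924 + 0.09744 = 3.2291
R0 > 1, so the population is growing.

growing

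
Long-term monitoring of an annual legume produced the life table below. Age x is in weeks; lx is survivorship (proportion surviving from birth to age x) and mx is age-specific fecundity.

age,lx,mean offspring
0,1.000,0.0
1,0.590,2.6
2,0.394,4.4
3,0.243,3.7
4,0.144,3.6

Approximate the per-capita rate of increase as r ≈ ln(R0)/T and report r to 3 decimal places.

0.740

R0 = Σ lx·mx = 0 + 1.534 + 1.7336 + 0.8991 + 0.5184 = 4.6851
Σ x·lx·mx = 9.7721; T = 9.7721/4.6851 = 2.08578…
r ≈ ln(R0)/T = ln(4.6851)/2.08578… = 0.74044… → 0.740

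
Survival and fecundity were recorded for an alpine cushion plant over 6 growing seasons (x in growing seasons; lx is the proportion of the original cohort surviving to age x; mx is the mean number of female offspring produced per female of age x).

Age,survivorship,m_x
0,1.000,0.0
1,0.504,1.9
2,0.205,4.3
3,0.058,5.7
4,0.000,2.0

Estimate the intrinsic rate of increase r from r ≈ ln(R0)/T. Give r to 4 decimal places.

R0 = Σ lx·mx = 0 + 0.9576 + 0.8815 + 0.3306 + 0 = 2.1697
Σ x·lx·mx = 3.7124; T = 3.7124/2.1697 = 1.71102…
r ≈ ln(R0)/T = ln(2.1697)/1.71102… = 0.452706… → 0.4527

0.4527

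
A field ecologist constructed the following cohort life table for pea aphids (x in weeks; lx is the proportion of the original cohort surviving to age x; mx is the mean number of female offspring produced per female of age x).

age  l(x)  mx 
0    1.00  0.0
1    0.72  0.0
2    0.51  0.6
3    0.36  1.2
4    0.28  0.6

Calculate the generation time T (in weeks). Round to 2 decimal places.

2.85

lx·mx: 0, 0, 0.306, 0.432, 0.168 → R0 = 0.906
x·lx·mx: 0, 0, 0.612, 1.296, 0.672 → Σ = 2.58
T = 2.58 / 0.906 = 2.847682… → 2.85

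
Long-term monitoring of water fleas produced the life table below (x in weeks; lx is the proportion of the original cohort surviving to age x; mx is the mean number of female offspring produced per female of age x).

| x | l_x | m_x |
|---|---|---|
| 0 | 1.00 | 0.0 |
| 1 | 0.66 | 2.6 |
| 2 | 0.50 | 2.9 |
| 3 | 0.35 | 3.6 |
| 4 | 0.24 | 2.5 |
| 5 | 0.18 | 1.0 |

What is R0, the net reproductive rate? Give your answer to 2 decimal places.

lx·mx by age: 0, 1.716, 1.45, 1.26, 0.6, 0.18
R0 = Σ lx·mx = 5.206 → 5.21

5.21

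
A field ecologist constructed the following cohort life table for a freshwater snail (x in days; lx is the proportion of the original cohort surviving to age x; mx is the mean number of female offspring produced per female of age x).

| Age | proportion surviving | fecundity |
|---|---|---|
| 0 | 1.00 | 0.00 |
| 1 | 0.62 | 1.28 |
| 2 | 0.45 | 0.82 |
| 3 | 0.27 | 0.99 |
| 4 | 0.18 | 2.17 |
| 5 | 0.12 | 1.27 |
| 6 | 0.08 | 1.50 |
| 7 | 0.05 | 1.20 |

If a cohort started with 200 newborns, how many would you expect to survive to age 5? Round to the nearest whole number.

Expected survivors = N0 · l_5 = 200 × 0.12 = 24 → 24

24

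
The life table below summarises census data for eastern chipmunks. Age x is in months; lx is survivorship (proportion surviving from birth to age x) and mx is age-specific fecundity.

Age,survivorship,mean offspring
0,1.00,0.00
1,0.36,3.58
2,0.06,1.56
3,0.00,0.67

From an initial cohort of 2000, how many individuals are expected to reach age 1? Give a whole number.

Expected survivors = N0 · l_1 = 2000 × 0.36 = 720 → 720

720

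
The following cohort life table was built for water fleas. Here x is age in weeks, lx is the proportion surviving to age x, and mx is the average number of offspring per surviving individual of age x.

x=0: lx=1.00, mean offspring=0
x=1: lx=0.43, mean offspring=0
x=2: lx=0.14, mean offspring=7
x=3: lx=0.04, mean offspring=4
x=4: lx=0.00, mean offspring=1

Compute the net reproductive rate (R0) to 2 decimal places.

lx·mx by age: 0, 0, 0.98, 0.16, 0
R0 = Σ lx·mx = 1.14 → 1.14

1.14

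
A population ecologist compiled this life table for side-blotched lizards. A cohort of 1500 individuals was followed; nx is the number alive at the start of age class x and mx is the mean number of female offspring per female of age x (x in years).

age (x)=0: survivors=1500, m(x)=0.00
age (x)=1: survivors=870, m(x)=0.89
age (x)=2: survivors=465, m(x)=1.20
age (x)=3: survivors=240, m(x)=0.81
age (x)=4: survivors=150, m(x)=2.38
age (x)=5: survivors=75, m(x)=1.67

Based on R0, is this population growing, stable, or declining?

growing

lx = nx/n0 = nx/1500: 1, 0.58, 0.31, 0.16, 0.1, 0.05
R0 = Σ lx·mx = 0 + 0.5162 + 0.372 + 0.1296 + 0.238 + 0.0835 = 1.3393
R0 > 1, so the population is growing.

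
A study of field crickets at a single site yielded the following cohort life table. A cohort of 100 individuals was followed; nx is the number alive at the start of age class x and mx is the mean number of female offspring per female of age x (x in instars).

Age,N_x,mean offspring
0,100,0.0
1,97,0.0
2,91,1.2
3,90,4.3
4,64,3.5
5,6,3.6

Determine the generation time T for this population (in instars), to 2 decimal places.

3.21

lx = nx/n0 = nx/100: 1, 0.97, 0.91, 0.9, 0.64, 0.06
lx·mx: 0, 0, 1.092, 3.87, 2.24, 0.216 → R0 = 7.418
x·lx·mx: 0, 0, 2.184, 11.61, 8.96, 1.08 → Σ = 23.834
T = 23.834 / 7.418 = 3.212995… → 3.21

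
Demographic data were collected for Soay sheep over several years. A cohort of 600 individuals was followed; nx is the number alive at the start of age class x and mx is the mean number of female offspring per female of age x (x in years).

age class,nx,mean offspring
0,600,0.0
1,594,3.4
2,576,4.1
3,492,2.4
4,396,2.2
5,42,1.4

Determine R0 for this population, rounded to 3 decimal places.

lx = nx/n0 = nx/600: 1, 0.99, 0.96, 0.82, 0.66, 0.07
lx·mx by age: 0, 3.366, 3.936, 1.968, 1.452, 0.098
R0 = Σ lx·mx = 10.82 → 10.820

10.820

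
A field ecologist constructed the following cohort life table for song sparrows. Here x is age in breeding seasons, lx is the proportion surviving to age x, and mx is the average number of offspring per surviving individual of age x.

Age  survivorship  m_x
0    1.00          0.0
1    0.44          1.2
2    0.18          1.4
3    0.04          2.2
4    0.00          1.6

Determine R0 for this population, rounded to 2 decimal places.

lx·mx by age: 0, 0.528, 0.252, 0.088, 0
R0 = Σ lx·mx = 0.868 → 0.87

0.87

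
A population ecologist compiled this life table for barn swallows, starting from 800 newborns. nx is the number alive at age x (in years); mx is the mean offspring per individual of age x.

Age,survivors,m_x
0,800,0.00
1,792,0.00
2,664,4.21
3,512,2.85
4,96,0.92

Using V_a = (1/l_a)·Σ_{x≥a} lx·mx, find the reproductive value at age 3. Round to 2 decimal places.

3.02

lx = nx/n0 = nx/800: 1, 0.99, 0.83, 0.64, 0.12
lx·mx for x ≥ 3: 1.824, 0.1104 → sum = 1.9344
V_3 = 1.9344 / l_3 = 1.9344 / 0.64 = 3.0225 → 3.02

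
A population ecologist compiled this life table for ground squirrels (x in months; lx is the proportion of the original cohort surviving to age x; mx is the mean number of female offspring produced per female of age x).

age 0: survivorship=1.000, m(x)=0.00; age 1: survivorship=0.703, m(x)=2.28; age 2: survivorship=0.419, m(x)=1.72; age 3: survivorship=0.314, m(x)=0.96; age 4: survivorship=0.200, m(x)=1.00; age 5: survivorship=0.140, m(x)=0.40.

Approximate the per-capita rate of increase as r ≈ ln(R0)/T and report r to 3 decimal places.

R0 = Σ lx·mx = 0 + 1.60284 + 0.72068 + 0.30144 + 0.2 + 0.056 = 2.88096
Σ x·lx·mx = 5.02852; T = 5.02852/2.88096 = 1.74543…
r ≈ ln(R0)/T = ln(2.88096)/1.74543… = 0.60622… → 0.606

0.606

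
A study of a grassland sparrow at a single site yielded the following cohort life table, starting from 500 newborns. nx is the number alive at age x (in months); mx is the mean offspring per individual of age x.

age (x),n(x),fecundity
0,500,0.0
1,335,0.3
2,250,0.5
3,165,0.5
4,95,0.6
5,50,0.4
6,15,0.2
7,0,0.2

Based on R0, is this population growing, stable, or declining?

declining

lx = nx/n0 = nx/500: 1, 0.67, 0.5, 0.33, 0.19, 0.1, 0.03, 0
R0 = Σ lx·mx = 0 + 0.201 + 0.25 + 0.165 + 0.114 + 0.04 + 0.006 + 0 = 0.776
R0 < 1, so the population is declining.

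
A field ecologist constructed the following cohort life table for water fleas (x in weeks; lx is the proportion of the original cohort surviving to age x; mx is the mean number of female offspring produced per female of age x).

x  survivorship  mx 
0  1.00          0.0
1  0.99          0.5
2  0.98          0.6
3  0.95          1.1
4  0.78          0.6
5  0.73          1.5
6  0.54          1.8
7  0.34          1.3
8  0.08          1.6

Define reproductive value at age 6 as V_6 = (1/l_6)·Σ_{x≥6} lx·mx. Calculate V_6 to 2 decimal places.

lx·mx for x ≥ 6: 0.972, 0.442, 0.128 → sum = 1.542
V_6 = 1.542 / l_6 = 1.542 / 0.54 = 2.855556… → 2.86

2.86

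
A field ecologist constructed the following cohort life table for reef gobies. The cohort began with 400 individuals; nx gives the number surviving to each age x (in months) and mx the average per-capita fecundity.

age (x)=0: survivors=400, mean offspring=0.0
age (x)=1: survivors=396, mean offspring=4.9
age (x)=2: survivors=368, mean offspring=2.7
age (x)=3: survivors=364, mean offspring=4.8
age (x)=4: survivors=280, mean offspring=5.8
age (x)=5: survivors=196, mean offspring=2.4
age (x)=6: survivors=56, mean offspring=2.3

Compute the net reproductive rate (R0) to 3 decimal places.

lx = nx/n0 = nx/400: 1, 0.99, 0.92, 0.91, 0.7, 0.49, 0.14
lx·mx by age: 0, 4.851, 2.484, 4.368, 4.06, 1.176, 0.322
R0 = Σ lx·mx = 17.261 → 17.261

17.261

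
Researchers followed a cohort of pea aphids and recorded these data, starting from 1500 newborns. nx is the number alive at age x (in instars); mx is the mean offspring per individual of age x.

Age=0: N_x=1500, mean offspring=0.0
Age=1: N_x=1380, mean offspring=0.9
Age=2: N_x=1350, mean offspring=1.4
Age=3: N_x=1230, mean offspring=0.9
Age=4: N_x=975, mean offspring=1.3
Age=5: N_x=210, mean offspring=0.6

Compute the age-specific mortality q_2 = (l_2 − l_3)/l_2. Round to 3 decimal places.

lx = nx/n0 = nx/1500: 1, 0.92, 0.9, 0.82, 0.65, 0.14
q_2 = (l_2 − l_3) / l_2 = (0.9 − 0.82) / 0.9
     = 0.08 / 0.9 = 0.088889… → 0.089

0.089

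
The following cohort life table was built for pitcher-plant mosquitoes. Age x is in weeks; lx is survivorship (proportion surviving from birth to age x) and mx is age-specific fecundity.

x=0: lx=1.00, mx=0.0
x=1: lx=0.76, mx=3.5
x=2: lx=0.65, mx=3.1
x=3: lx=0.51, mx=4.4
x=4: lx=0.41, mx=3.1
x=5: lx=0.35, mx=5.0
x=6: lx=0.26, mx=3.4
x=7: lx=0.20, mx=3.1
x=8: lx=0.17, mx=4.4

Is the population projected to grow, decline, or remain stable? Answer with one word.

growing

R0 = Σ lx·mx = 0 + 2.66 + 2.015 + 2.244 + 1.271 + 1.75 + 0.884 + 0.62 + 0.748 = 12.192
R0 > 1, so the population is growing.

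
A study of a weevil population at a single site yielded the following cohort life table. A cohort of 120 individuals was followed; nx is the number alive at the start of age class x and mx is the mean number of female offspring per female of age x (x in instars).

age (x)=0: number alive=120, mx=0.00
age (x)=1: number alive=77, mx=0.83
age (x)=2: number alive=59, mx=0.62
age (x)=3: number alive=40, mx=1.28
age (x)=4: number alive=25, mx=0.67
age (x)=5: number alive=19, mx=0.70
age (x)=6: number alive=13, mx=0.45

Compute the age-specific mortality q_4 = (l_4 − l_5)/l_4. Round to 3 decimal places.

lx = nx/n0 = nx/120: 1, 0.64167…, 0.49167…, 0.33333…, 0.20833…, 0.15833…, 0.10833…
q_4 = (l_4 − l_5) / l_4 = (0.208333… − 0.158333…) / 0.208333…
     = 0.05… / 0.208333… = 0.24… → 0.240

0.240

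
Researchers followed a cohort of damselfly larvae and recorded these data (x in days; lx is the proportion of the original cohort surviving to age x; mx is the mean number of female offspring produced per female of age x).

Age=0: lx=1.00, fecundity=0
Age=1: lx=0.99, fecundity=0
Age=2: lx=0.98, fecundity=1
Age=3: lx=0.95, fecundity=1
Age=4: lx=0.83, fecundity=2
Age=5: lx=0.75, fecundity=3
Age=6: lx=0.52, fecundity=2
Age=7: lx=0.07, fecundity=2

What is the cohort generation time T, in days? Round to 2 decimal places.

lx·mx: 0, 0, 0.98, 0.95, 1.66, 2.25, 1.04, 0.14 → R0 = 7.02
x·lx·mx: 0, 0, 1.96, 2.85, 6.64, 11.25, 6.24, 0.98 → Σ = 29.92
T = 29.92 / 7.02 = 4.262108… → 4.26

4.26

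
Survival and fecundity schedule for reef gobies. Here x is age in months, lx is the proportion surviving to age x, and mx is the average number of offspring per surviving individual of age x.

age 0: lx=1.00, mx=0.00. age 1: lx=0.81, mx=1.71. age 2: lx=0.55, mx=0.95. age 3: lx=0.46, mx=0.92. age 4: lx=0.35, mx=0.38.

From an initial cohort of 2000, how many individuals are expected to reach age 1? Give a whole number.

1620

Expected survivors = N0 · l_1 = 2000 × 0.81 = 1620 → 1620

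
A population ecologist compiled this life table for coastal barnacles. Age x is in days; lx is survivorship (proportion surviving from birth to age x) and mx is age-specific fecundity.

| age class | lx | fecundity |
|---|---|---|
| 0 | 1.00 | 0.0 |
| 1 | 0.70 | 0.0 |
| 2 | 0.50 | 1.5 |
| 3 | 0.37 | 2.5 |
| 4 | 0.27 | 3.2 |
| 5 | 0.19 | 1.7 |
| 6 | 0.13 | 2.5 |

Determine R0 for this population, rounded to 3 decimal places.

3.187

lx·mx by age: 0, 0, 0.75, 0.925, 0.864, 0.323, 0.325
R0 = Σ lx·mx = 3.187 → 3.187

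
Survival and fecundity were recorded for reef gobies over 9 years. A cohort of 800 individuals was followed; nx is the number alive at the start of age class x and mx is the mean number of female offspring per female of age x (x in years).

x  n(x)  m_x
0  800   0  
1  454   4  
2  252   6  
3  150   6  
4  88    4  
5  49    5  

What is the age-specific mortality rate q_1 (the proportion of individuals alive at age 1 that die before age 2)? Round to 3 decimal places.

0.445

lx = nx/n0 = nx/800: 1, 0.5675, 0.315, 0.1875, 0.11, 0.06125
q_1 = (l_1 − l_2) / l_1 = (0.5675 − 0.315) / 0.5675
     = 0.2525 / 0.5675 = 0.444934… → 0.445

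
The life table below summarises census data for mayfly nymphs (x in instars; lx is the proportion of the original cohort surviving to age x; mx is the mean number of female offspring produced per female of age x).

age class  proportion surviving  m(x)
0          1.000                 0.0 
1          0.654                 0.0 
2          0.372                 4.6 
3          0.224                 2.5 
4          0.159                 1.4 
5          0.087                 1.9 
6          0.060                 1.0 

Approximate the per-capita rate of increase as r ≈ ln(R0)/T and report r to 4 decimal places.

R0 = Σ lx·mx = 0 + 0 + 1.7112 + 0.56 + 0.2226 + 0.1653 + 0.06 = 2.7191
Σ x·lx·mx = 7.1793; T = 7.1793/2.7191 = 2.64032…
r ≈ ln(R0)/T = ln(2.7191)/2.64032… = 0.378856… → 0.3789

0.3789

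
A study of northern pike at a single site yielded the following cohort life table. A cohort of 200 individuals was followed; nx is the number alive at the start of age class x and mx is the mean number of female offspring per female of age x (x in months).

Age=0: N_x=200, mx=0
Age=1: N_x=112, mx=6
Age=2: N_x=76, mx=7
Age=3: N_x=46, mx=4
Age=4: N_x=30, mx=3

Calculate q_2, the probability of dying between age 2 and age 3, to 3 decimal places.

lx = nx/n0 = nx/200: 1, 0.56, 0.38, 0.23, 0.15
q_2 = (l_2 − l_3) / l_2 = (0.38 − 0.23) / 0.38
     = 0.15 / 0.38 = 0.394737… → 0.395

0.395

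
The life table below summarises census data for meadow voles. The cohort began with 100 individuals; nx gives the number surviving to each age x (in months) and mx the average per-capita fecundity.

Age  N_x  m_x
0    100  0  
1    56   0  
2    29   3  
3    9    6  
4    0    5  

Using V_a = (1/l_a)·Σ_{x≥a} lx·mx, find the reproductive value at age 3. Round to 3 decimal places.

6.000

lx = nx/n0 = nx/100: 1, 0.56, 0.29, 0.09, 0
lx·mx for x ≥ 3: 0.54, 0 → sum = 0.54
V_3 = 0.54 / l_3 = 0.54 / 0.09 = 6 → 6.000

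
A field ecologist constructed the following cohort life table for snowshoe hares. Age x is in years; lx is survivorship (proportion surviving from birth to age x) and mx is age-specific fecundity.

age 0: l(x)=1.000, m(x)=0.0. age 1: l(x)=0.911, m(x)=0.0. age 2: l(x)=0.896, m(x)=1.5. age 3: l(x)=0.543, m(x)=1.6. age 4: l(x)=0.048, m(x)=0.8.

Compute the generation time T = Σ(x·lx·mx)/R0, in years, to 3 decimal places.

2.420

lx·mx: 0, 0, 1.344, 0.8688, 0.0384 → R0 = 2.2512
x·lx·mx: 0, 0, 2.688, 2.6064, 0.1536 → Σ = 5.448
T = 5.448 / 2.2512 = 2.420043… → 2.420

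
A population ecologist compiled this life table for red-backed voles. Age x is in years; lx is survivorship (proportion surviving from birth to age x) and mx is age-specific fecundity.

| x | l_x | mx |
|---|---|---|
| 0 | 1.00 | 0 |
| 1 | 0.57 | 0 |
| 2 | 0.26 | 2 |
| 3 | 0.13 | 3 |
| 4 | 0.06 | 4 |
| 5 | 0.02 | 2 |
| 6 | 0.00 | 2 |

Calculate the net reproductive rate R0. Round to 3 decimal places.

1.190

lx·mx by age: 0, 0, 0.52, 0.39, 0.24, 0.04, 0
R0 = Σ lx·mx = 1.19 → 1.190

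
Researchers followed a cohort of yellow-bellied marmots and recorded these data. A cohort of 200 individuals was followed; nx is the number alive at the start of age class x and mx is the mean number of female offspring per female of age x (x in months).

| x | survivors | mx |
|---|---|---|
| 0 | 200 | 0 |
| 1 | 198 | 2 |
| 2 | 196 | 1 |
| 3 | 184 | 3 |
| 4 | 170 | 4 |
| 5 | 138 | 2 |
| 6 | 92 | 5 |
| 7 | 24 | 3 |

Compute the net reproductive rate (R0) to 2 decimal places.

13.16

lx = nx/n0 = nx/200: 1, 0.99, 0.98, 0.92, 0.85, 0.69, 0.46, 0.12
lx·mx by age: 0, 1.98, 0.98, 2.76, 3.4, 1.38, 2.3, 0.36
R0 = Σ lx·mx = 13.16 → 13.16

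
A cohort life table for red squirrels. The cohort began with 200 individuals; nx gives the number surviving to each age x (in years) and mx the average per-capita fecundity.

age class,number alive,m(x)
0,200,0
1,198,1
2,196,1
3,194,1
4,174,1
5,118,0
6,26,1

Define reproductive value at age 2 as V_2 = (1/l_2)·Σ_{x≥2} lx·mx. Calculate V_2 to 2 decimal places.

3.01

lx = nx/n0 = nx/200: 1, 0.99, 0.98, 0.97, 0.87, 0.59, 0.13
lx·mx for x ≥ 2: 0.98, 0.97, 0.87, 0, 0.13 → sum = 2.95
V_2 = 2.95 / l_2 = 2.95 / 0.98 = 3.010204… → 3.01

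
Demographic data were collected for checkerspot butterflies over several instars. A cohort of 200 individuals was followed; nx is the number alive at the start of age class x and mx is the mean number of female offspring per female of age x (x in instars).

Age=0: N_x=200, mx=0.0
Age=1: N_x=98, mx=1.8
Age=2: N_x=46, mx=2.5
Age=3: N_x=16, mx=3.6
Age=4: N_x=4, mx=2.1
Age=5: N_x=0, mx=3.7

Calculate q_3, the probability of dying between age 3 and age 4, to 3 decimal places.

0.750

lx = nx/n0 = nx/200: 1, 0.49, 0.23, 0.08, 0.02, 0
q_3 = (l_3 − l_4) / l_3 = (0.08 − 0.02) / 0.08
     = 0.06 / 0.08 = 0.75 → 0.750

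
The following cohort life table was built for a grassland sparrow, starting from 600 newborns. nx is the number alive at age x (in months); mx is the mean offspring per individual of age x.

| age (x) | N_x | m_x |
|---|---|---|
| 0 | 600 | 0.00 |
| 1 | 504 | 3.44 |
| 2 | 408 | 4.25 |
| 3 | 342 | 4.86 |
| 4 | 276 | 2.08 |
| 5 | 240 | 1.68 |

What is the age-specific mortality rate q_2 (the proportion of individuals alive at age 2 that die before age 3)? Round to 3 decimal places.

0.162

lx = nx/n0 = nx/600: 1, 0.84, 0.68, 0.57, 0.46, 0.4
q_2 = (l_2 − l_3) / l_2 = (0.68 − 0.57) / 0.68
     = 0.11 / 0.68 = 0.161765… → 0.162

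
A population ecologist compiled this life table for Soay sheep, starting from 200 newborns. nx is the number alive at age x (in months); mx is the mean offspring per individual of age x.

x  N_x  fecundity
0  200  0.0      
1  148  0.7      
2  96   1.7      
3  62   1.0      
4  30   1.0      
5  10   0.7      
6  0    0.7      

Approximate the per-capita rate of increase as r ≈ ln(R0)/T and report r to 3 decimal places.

lx = nx/n0 = nx/200: 1, 0.74, 0.48, 0.31, 0.15, 0.05, 0
R0 = Σ lx·mx = 0 + 0.518 + 0.816 + 0.31 + 0.15 + 0.035 + 0 = 1.829
Σ x·lx·mx = 3.855; T = 3.855/1.829 = 2.10771…
r ≈ ln(R0)/T = ln(1.829)/2.10771… = 0.28646… → 0.286

0.286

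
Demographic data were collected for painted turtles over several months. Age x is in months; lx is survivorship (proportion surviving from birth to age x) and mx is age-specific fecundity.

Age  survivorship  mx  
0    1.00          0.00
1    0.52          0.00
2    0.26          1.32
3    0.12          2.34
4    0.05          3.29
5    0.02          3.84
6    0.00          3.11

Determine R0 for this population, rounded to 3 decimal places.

lx·mx by age: 0, 0, 0.3432, 0.2808, 0.1645, 0.0768, 0
R0 = Σ lx·mx = 0.8653 → 0.865

0.865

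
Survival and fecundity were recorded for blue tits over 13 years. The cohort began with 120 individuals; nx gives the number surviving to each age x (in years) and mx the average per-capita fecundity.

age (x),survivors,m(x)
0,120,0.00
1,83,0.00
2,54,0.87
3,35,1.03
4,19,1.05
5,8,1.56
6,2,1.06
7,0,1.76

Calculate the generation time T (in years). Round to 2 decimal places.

3.04

lx = nx/n0 = nx/120: 1, 0.69167…, 0.45, 0.29167…, 0.15833…, 0.06667…, 0.01667…, 0
lx·mx: 0, 0, 0.3915, 0.300417…, 0.16625…, 0.104…, 0.017667…, 0 → R0 = 0.979833…
x·lx·mx: 0, 0, 0.783, 0.90125…, 0.665…, 0.52…, 0.106…, 0 → Σ = 2.97525…
T = 2.97525… / 0.979833… = 3.036486… → 3.04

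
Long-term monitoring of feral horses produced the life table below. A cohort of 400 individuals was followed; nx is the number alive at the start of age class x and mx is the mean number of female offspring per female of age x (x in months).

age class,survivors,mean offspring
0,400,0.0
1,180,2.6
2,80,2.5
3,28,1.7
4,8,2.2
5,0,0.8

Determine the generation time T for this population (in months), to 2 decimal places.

lx = nx/n0 = nx/400: 1, 0.45, 0.2, 0.07, 0.02, 0
lx·mx: 0, 1.17, 0.5, 0.119, 0.044, 0 → R0 = 1.833
x·lx·mx: 0, 1.17, 1, 0.357, 0.176, 0 → Σ = 2.703
T = 2.703 / 1.833 = 1.474632… → 1.47

1.47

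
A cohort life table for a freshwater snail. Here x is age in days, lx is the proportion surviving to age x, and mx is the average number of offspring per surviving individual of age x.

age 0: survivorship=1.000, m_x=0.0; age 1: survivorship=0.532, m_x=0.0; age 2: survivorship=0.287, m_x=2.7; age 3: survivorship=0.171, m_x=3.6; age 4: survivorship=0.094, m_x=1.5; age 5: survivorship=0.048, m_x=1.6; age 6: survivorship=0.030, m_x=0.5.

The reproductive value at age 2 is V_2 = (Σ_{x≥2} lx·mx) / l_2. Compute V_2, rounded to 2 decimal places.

lx·mx for x ≥ 2: 0.7749, 0.6156, 0.141, 0.0768, 0.015 → sum = 1.6233
V_2 = 1.6233 / l_2 = 1.6233 / 0.287 = 5.656098… → 5.66

5.66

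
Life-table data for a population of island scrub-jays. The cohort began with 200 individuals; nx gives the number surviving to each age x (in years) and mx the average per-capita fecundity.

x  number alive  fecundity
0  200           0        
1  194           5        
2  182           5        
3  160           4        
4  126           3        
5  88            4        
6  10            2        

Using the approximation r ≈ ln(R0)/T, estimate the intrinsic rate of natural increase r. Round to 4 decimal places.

lx = nx/n0 = nx/200: 1, 0.97, 0.91, 0.8, 0.63, 0.44, 0.05
R0 = Σ lx·mx = 0 + 4.85 + 4.55 + 3.2 + 1.89 + 1.76 + 0.1 = 16.35
Σ x·lx·mx = 40.51; T = 40.51/16.35 = 2.47768…
r ≈ ln(R0)/T = ln(16.35)/2.47768… = 1.127762… → 1.1278

1.1278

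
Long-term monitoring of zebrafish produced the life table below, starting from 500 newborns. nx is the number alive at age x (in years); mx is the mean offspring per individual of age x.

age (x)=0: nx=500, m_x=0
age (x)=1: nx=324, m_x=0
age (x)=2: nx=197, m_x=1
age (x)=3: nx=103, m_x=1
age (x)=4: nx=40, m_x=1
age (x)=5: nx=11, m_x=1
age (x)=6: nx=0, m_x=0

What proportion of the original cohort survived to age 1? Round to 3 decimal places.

l_1 = n_1/n_0 = 324/500 = 0.648 → 0.648

0.648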